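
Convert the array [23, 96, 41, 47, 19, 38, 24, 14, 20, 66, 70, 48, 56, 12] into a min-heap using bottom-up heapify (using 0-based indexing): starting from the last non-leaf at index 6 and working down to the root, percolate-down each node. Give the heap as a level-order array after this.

sift down from index 6:
  24 vs only child 12 at index 13, swap → [23, 96, 41, 47, 19, 38, 12, 14, 20, 66, 70, 48, 56, 24]
sift down from index 5: already satisfies heap property
sift down from index 4: already satisfies heap property
sift down from index 3:
  47 vs smaller child 14 at index 7, swap → [23, 96, 41, 14, 19, 38, 12, 47, 20, 66, 70, 48, 56, 24]
sift down from index 2:
  41 vs smaller child 12 at index 6, swap → [23, 96, 12, 14, 19, 38, 41, 47, 20, 66, 70, 48, 56, 24]
  41 vs only child 24 at index 13, swap → [23, 96, 12, 14, 19, 38, 24, 47, 20, 66, 70, 48, 56, 41]
sift down from index 1:
  96 vs smaller child 14 at index 3, swap → [23, 14, 12, 96, 19, 38, 24, 47, 20, 66, 70, 48, 56, 41]
  96 vs smaller child 20 at index 8, swap → [23, 14, 12, 20, 19, 38, 24, 47, 96, 66, 70, 48, 56, 41]
sift down from index 0:
  23 vs smaller child 12 at index 2, swap → [12, 14, 23, 20, 19, 38, 24, 47, 96, 66, 70, 48, 56, 41]

[12, 14, 23, 20, 19, 38, 24, 47, 96, 66, 70, 48, 56, 41]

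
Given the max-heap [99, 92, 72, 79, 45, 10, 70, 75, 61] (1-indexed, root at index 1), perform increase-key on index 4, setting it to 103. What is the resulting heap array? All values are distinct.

[103, 99, 72, 92, 45, 10, 70, 75, 61]

set index 4 from 79 to 103 → [99, 92, 72, 103, 45, 10, 70, 75, 61]
103 > parent 92 at index 2, swap → [99, 103, 72, 92, 45, 10, 70, 75, 61]
103 > parent 99 at index 1, swap → [103, 99, 72, 92, 45, 10, 70, 75, 61]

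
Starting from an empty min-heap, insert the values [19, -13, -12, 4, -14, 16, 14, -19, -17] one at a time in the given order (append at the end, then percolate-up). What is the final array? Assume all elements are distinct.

Insert 19:
  append 19 at index 0 → [19] (no swap needed)
Insert -13:
  append -13 at index 1 → [19, -13]
  -13 < parent 19 at index 0, swap → [-13, 19]
Insert -12:
  append -12 at index 2 → [-13, 19, -12] (no swap needed)
Insert 4:
  append 4 at index 3 → [-13, 19, -12, 4]
  4 < parent 19 at index 1, swap → [-13, 4, -12, 19]
Insert -14:
  append -14 at index 4 → [-13, 4, -12, 19, -14]
  -14 < parent 4 at index 1, swap → [-13, -14, -12, 19, 4]
  -14 < parent -13 at index 0, swap → [-14, -13, -12, 19, 4]
Insert 16:
  append 16 at index 5 → [-14, -13, -12, 19, 4, 16] (no swap needed)
Insert 14:
  append 14 at index 6 → [-14, -13, -12, 19, 4, 16, 14] (no swap needed)
Insert -19:
  append -19 at index 7 → [-14, -13, -12, 19, 4, 16, 14, -19]
  -19 < parent 19 at index 3, swap → [-14, -13, -12, -19, 4, 16, 14, 19]
  -19 < parent -13 at index 1, swap → [-14, -19, -12, -13, 4, 16, 14, 19]
  -19 < parent -14 at index 0, swap → [-19, -14, -12, -13, 4, 16, 14, 19]
Insert -17:
  append -17 at index 8 → [-19, -14, -12, -13, 4, 16, 14, 19, -17]
  -17 < parent -13 at index 3, swap → [-19, -14, -12, -17, 4, 16, 14, 19, -13]
  -17 < parent -14 at index 1, swap → [-19, -17, -12, -14, 4, 16, 14, 19, -13]

[-19, -17, -12, -14, 4, 16, 14, 19, -13]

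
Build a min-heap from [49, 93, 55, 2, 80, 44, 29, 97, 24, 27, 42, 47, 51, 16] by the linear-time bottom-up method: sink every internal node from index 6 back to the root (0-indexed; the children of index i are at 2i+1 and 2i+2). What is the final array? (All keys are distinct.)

[2, 24, 16, 49, 27, 44, 29, 97, 93, 80, 42, 47, 51, 55]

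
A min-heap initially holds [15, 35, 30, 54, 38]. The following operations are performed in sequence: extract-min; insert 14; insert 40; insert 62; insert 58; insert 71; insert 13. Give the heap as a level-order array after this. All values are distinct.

extract-min → returns 15:
  remove root 15; move last element 38 to root → [38, 35, 30, 54]
  38 vs smaller child 30 at index 2, swap → [30, 35, 38, 54]
insert 14:
  append 14 at index 4 → [30, 35, 38, 54, 14]
  14 < parent 35 at index 1, swap → [30, 14, 38, 54, 35]
  14 < parent 30 at index 0, swap → [14, 30, 38, 54, 35]
insert 40:
  append 40 at index 5 → [14, 30, 38, 54, 35, 40] (no swap needed)
insert 62:
  append 62 at index 6 → [14, 30, 38, 54, 35, 40, 62] (no swap needed)
insert 58:
  append 58 at index 7 → [14, 30, 38, 54, 35, 40, 62, 58] (no swap needed)
insert 71:
  append 71 at index 8 → [14, 30, 38, 54, 35, 40, 62, 58, 71] (no swap needed)
insert 13:
  append 13 at index 9 → [14, 30, 38, 54, 35, 40, 62, 58, 71, 13]
  13 < parent 35 at index 4, swap → [14, 30, 38, 54, 13, 40, 62, 58, 71, 35]
  13 < parent 30 at index 1, swap → [14, 13, 38, 54, 30, 40, 62, 58, 71, 35]
  13 < parent 14 at index 0, swap → [13, 14, 38, 54, 30, 40, 62, 58, 71, 35]

[13, 14, 38, 54, 30, 40, 62, 58, 71, 35]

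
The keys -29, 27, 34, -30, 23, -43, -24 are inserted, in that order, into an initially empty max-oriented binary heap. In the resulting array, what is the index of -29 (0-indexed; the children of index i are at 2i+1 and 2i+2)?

4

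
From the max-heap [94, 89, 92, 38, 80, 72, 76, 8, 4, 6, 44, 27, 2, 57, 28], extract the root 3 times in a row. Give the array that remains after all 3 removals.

extract-max #1 returns 94:
  remove root 94; move last element 28 to root → [28, 89, 92, 38, 80, 72, 76, 8, 4, 6, 44, 27, 2, 57]
  28 vs larger child 92 at index 2, swap → [92, 89, 28, 38, 80, 72, 76, 8, 4, 6, 44, 27, 2, 57]
  28 vs larger child 76 at index 6, swap → [92, 89, 76, 38, 80, 72, 28, 8, 4, 6, 44, 27, 2, 57]
  28 vs only child 57 at index 13, swap → [92, 89, 76, 38, 80, 72, 57, 8, 4, 6, 44, 27, 2, 28]
extract-max #2 returns 92:
  remove root 92; move last element 28 to root → [28, 89, 76, 38, 80, 72, 57, 8, 4, 6, 44, 27, 2]
  28 vs larger child 89 at index 1, swap → [89, 28, 76, 38, 80, 72, 57, 8, 4, 6, 44, 27, 2]
  28 vs larger child 80 at index 4, swap → [89, 80, 76, 38, 28, 72, 57, 8, 4, 6, 44, 27, 2]
  28 vs larger child 44 at index 10, swap → [89, 80, 76, 38, 44, 72, 57, 8, 4, 6, 28, 27, 2]
extract-max #3 returns 89:
  remove root 89; move last element 2 to root → [2, 80, 76, 38, 44, 72, 57, 8, 4, 6, 28, 27]
  2 vs larger child 80 at index 1, swap → [80, 2, 76, 38, 44, 72, 57, 8, 4, 6, 28, 27]
  2 vs larger child 44 at index 4, swap → [80, 44, 76, 38, 2, 72, 57, 8, 4, 6, 28, 27]
  2 vs larger child 28 at index 10, swap → [80, 44, 76, 38, 28, 72, 57, 8, 4, 6, 2, 27]

[80, 44, 76, 38, 28, 72, 57, 8, 4, 6, 2, 27]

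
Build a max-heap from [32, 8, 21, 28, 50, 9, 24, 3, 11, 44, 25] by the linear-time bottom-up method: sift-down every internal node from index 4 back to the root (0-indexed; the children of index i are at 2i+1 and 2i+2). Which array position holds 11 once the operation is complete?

sift down from index 4: already satisfies heap property
sift down from index 3: already satisfies heap property
sift down from index 2:
  21 vs larger child 24 at index 6, swap → [32, 8, 24, 28, 50, 9, 21, 3, 11, 44, 25]
sift down from index 1:
  8 vs larger child 50 at index 4, swap → [32, 50, 24, 28, 8, 9, 21, 3, 11, 44, 25]
  8 vs larger child 44 at index 9, swap → [32, 50, 24, 28, 44, 9, 21, 3, 11, 8, 25]
sift down from index 0:
  32 vs larger child 50 at index 1, swap → [50, 32, 24, 28, 44, 9, 21, 3, 11, 8, 25]
  32 vs larger child 44 at index 4, swap → [50, 44, 24, 28, 32, 9, 21, 3, 11, 8, 25]
resulting array: [50, 44, 24, 28, 32, 9, 21, 3, 11, 8, 25]

8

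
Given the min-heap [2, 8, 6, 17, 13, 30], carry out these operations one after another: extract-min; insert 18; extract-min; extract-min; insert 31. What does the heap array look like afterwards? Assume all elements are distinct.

[13, 17, 18, 30, 31]

extract-min → returns 2:
  remove root 2; move last element 30 to root → [30, 8, 6, 17, 13]
  30 vs smaller child 6 at index 2, swap → [6, 8, 30, 17, 13]
insert 18:
  append 18 at index 5 → [6, 8, 30, 17, 13, 18]
  18 < parent 30 at index 2, swap → [6, 8, 18, 17, 13, 30]
extract-min → returns 6:
  remove root 6; move last element 30 to root → [30, 8, 18, 17, 13]
  30 vs smaller child 8 at index 1, swap → [8, 30, 18, 17, 13]
  30 vs smaller child 13 at index 4, swap → [8, 13, 18, 17, 30]
extract-min → returns 8:
  remove root 8; move last element 30 to root → [30, 13, 18, 17]
  30 vs smaller child 13 at index 1, swap → [13, 30, 18, 17]
  30 vs only child 17 at index 3, swap → [13, 17, 18, 30]
insert 31:
  append 31 at index 4 → [13, 17, 18, 30, 31] (no swap needed)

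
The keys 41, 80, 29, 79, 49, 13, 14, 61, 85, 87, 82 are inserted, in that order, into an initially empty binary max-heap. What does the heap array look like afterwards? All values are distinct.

[87, 85, 29, 79, 82, 13, 14, 41, 61, 49, 80]

Insert 41:
  append 41 at index 0 → [41] (no swap needed)
Insert 80:
  append 80 at index 1 → [41, 80]
  80 > parent 41 at index 0, swap → [80, 41]
Insert 29:
  append 29 at index 2 → [80, 41, 29] (no swap needed)
Insert 79:
  append 79 at index 3 → [80, 41, 29, 79]
  79 > parent 41 at index 1, swap → [80, 79, 29, 41]
Insert 49:
  append 49 at index 4 → [80, 79, 29, 41, 49] (no swap needed)
Insert 13:
  append 13 at index 5 → [80, 79, 29, 41, 49, 13] (no swap needed)
Insert 14:
  append 14 at index 6 → [80, 79, 29, 41, 49, 13, 14] (no swap needed)
Insert 61:
  append 61 at index 7 → [80, 79, 29, 41, 49, 13, 14, 61]
  61 > parent 41 at index 3, swap → [80, 79, 29, 61, 49, 13, 14, 41]
Insert 85:
  append 85 at index 8 → [80, 79, 29, 61, 49, 13, 14, 41, 85]
  85 > parent 61 at index 3, swap → [80, 79, 29, 85, 49, 13, 14, 41, 61]
  85 > parent 79 at index 1, swap → [80, 85, 29, 79, 49, 13, 14, 41, 61]
  85 > parent 80 at index 0, swap → [85, 80, 29, 79, 49, 13, 14, 41, 61]
Insert 87:
  append 87 at index 9 → [85, 80, 29, 79, 49, 13, 14, 41, 61, 87]
  87 > parent 49 at index 4, swap → [85, 80, 29, 79, 87, 13, 14, 41, 61, 49]
  87 > parent 80 at index 1, swap → [85, 87, 29, 79, 80, 13, 14, 41, 61, 49]
  87 > parent 85 at index 0, swap → [87, 85, 29, 79, 80, 13, 14, 41, 61, 49]
Insert 82:
  append 82 at index 10 → [87, 85, 29, 79, 80, 13, 14, 41, 61, 49, 82]
  82 > parent 80 at index 4, swap → [87, 85, 29, 79, 82, 13, 14, 41, 61, 49, 80]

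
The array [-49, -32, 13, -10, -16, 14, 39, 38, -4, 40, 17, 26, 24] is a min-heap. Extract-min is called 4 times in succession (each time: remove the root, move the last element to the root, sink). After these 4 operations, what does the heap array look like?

[-4, 17, 13, 24, 40, 14, 39, 38, 26]

extract-min #1 returns -49:
  remove root -49; move last element 24 to root → [24, -32, 13, -10, -16, 14, 39, 38, -4, 40, 17, 26]
  24 vs smaller child -32 at index 1, swap → [-32, 24, 13, -10, -16, 14, 39, 38, -4, 40, 17, 26]
  24 vs smaller child -16 at index 4, swap → [-32, -16, 13, -10, 24, 14, 39, 38, -4, 40, 17, 26]
  24 vs smaller child 17 at index 10, swap → [-32, -16, 13, -10, 17, 14, 39, 38, -4, 40, 24, 26]
extract-min #2 returns -32:
  remove root -32; move last element 26 to root → [26, -16, 13, -10, 17, 14, 39, 38, -4, 40, 24]
  26 vs smaller child -16 at index 1, swap → [-16, 26, 13, -10, 17, 14, 39, 38, -4, 40, 24]
  26 vs smaller child -10 at index 3, swap → [-16, -10, 13, 26, 17, 14, 39, 38, -4, 40, 24]
  26 vs smaller child -4 at index 8, swap → [-16, -10, 13, -4, 17, 14, 39, 38, 26, 40, 24]
extract-min #3 returns -16:
  remove root -16; move last element 24 to root → [24, -10, 13, -4, 17, 14, 39, 38, 26, 40]
  24 vs smaller child -10 at index 1, swap → [-10, 24, 13, -4, 17, 14, 39, 38, 26, 40]
  24 vs smaller child -4 at index 3, swap → [-10, -4, 13, 24, 17, 14, 39, 38, 26, 40]
extract-min #4 returns -10:
  remove root -10; move last element 40 to root → [40, -4, 13, 24, 17, 14, 39, 38, 26]
  40 vs smaller child -4 at index 1, swap → [-4, 40, 13, 24, 17, 14, 39, 38, 26]
  40 vs smaller child 17 at index 4, swap → [-4, 17, 13, 24, 40, 14, 39, 38, 26]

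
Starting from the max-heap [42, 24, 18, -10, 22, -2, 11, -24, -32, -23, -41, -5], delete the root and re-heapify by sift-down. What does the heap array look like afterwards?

[24, 22, 18, -10, -5, -2, 11, -24, -32, -23, -41]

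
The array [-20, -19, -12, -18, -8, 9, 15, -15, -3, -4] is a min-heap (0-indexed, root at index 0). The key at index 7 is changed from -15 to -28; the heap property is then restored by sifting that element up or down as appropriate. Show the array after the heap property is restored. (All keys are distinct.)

[-28, -20, -12, -19, -8, 9, 15, -18, -3, -4]

set index 7 from -15 to -28 → [-20, -19, -12, -18, -8, 9, 15, -28, -3, -4]
-28 < parent -18 at index 3, swap → [-20, -19, -12, -28, -8, 9, 15, -18, -3, -4]
-28 < parent -19 at index 1, swap → [-20, -28, -12, -19, -8, 9, 15, -18, -3, -4]
-28 < parent -20 at index 0, swap → [-28, -20, -12, -19, -8, 9, 15, -18, -3, -4]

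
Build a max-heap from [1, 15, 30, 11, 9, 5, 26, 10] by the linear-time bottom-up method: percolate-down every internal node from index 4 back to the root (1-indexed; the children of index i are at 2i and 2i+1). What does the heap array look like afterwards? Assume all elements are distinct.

sift down from index 4: already satisfies heap property
sift down from index 3: already satisfies heap property
sift down from index 2: already satisfies heap property
sift down from index 1:
  1 vs larger child 30 at index 3, swap → [30, 15, 1, 11, 9, 5, 26, 10]
  1 vs larger child 26 at index 7, swap → [30, 15, 26, 11, 9, 5, 1, 10]

[30, 15, 26, 11, 9, 5, 1, 10]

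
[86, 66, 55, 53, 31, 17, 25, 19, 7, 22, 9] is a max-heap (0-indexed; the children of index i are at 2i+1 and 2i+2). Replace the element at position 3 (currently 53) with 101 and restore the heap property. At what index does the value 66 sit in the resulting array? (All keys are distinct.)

set index 3 from 53 to 101 → [86, 66, 55, 101, 31, 17, 25, 19, 7, 22, 9]
101 > parent 66 at index 1, swap → [86, 101, 55, 66, 31, 17, 25, 19, 7, 22, 9]
101 > parent 86 at index 0, swap → [101, 86, 55, 66, 31, 17, 25, 19, 7, 22, 9]
resulting array: [101, 86, 55, 66, 31, 17, 25, 19, 7, 22, 9]

3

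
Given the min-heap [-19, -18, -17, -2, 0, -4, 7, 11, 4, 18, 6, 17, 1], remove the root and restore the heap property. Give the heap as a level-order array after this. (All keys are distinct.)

remove root -19; move last element 1 to root → [1, -18, -17, -2, 0, -4, 7, 11, 4, 18, 6, 17]
1 vs smaller child -18 at index 1, swap → [-18, 1, -17, -2, 0, -4, 7, 11, 4, 18, 6, 17]
1 vs smaller child -2 at index 3, swap → [-18, -2, -17, 1, 0, -4, 7, 11, 4, 18, 6, 17]

[-18, -2, -17, 1, 0, -4, 7, 11, 4, 18, 6, 17]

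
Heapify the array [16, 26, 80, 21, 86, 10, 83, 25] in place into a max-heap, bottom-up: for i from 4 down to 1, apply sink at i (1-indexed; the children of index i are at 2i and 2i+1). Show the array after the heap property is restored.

[86, 26, 83, 25, 16, 10, 80, 21]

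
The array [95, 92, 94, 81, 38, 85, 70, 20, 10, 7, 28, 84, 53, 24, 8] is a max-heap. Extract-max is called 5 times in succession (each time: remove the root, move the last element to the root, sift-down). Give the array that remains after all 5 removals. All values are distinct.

extract-max #1 returns 95:
  remove root 95; move last element 8 to root → [8, 92, 94, 81, 38, 85, 70, 20, 10, 7, 28, 84, 53, 24]
  8 vs larger child 94 at index 2, swap → [94, 92, 8, 81, 38, 85, 70, 20, 10, 7, 28, 84, 53, 24]
  8 vs larger child 85 at index 5, swap → [94, 92, 85, 81, 38, 8, 70, 20, 10, 7, 28, 84, 53, 24]
  8 vs larger child 84 at index 11, swap → [94, 92, 85, 81, 38, 84, 70, 20, 10, 7, 28, 8, 53, 24]
extract-max #2 returns 94:
  remove root 94; move last element 24 to root → [24, 92, 85, 81, 38, 84, 70, 20, 10, 7, 28, 8, 53]
  24 vs larger child 92 at index 1, swap → [92, 24, 85, 81, 38, 84, 70, 20, 10, 7, 28, 8, 53]
  24 vs larger child 81 at index 3, swap → [92, 81, 85, 24, 38, 84, 70, 20, 10, 7, 28, 8, 53]
extract-max #3 returns 92:
  remove root 92; move last element 53 to root → [53, 81, 85, 24, 38, 84, 70, 20, 10, 7, 28, 8]
  53 vs larger child 85 at index 2, swap → [85, 81, 53, 24, 38, 84, 70, 20, 10, 7, 28, 8]
  53 vs larger child 84 at index 5, swap → [85, 81, 84, 24, 38, 53, 70, 20, 10, 7, 28, 8]
extract-max #4 returns 85:
  remove root 85; move last element 8 to root → [8, 81, 84, 24, 38, 53, 70, 20, 10, 7, 28]
  8 vs larger child 84 at index 2, swap → [84, 81, 8, 24, 38, 53, 70, 20, 10, 7, 28]
  8 vs larger child 70 at index 6, swap → [84, 81, 70, 24, 38, 53, 8, 20, 10, 7, 28]
extract-max #5 returns 84:
  remove root 84; move last element 28 to root → [28, 81, 70, 24, 38, 53, 8, 20, 10, 7]
  28 vs larger child 81 at index 1, swap → [81, 28, 70, 24, 38, 53, 8, 20, 10, 7]
  28 vs larger child 38 at index 4, swap → [81, 38, 70, 24, 28, 53, 8, 20, 10, 7]

[81, 38, 70, 24, 28, 53, 8, 20, 10, 7]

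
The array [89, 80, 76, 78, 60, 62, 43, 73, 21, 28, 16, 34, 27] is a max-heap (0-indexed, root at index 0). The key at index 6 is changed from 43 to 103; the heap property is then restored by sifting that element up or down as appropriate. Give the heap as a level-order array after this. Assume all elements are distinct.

[103, 80, 89, 78, 60, 62, 76, 73, 21, 28, 16, 34, 27]

set index 6 from 43 to 103 → [89, 80, 76, 78, 60, 62, 103, 73, 21, 28, 16, 34, 27]
103 > parent 76 at index 2, swap → [89, 80, 103, 78, 60, 62, 76, 73, 21, 28, 16, 34, 27]
103 > parent 89 at index 0, swap → [103, 80, 89, 78, 60, 62, 76, 73, 21, 28, 16, 34, 27]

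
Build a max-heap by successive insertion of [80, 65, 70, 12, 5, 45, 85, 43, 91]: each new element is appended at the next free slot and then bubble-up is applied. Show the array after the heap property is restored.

Insert 80:
  append 80 at index 0 → [80] (no swap needed)
Insert 65:
  append 65 at index 1 → [80, 65] (no swap needed)
Insert 70:
  append 70 at index 2 → [80, 65, 70] (no swap needed)
Insert 12:
  append 12 at index 3 → [80, 65, 70, 12] (no swap needed)
Insert 5:
  append 5 at index 4 → [80, 65, 70, 12, 5] (no swap needed)
Insert 45:
  append 45 at index 5 → [80, 65, 70, 12, 5, 45] (no swap needed)
Insert 85:
  append 85 at index 6 → [80, 65, 70, 12, 5, 45, 85]
  85 > parent 70 at index 2, swap → [80, 65, 85, 12, 5, 45, 70]
  85 > parent 80 at index 0, swap → [85, 65, 80, 12, 5, 45, 70]
Insert 43:
  append 43 at index 7 → [85, 65, 80, 12, 5, 45, 70, 43]
  43 > parent 12 at index 3, swap → [85, 65, 80, 43, 5, 45, 70, 12]
Insert 91:
  append 91 at index 8 → [85, 65, 80, 43, 5, 45, 70, 12, 91]
  91 > parent 43 at index 3, swap → [85, 65, 80, 91, 5, 45, 70, 12, 43]
  91 > parent 65 at index 1, swap → [85, 91, 80, 65, 5, 45, 70, 12, 43]
  91 > parent 85 at index 0, swap → [91, 85, 80, 65, 5, 45, 70, 12, 43]

[91, 85, 80, 65, 5, 45, 70, 12, 43]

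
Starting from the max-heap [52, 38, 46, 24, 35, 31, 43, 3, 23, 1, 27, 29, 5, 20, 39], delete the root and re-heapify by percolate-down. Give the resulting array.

[46, 38, 43, 24, 35, 31, 39, 3, 23, 1, 27, 29, 5, 20]

remove root 52; move last element 39 to root → [39, 38, 46, 24, 35, 31, 43, 3, 23, 1, 27, 29, 5, 20]
39 vs larger child 46 at index 2, swap → [46, 38, 39, 24, 35, 31, 43, 3, 23, 1, 27, 29, 5, 20]
39 vs larger child 43 at index 6, swap → [46, 38, 43, 24, 35, 31, 39, 3, 23, 1, 27, 29, 5, 20]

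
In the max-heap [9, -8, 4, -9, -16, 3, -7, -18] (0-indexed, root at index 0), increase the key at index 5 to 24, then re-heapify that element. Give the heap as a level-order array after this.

[24, -8, 9, -9, -16, 4, -7, -18]

set index 5 from 3 to 24 → [9, -8, 4, -9, -16, 24, -7, -18]
24 > parent 4 at index 2, swap → [9, -8, 24, -9, -16, 4, -7, -18]
24 > parent 9 at index 0, swap → [24, -8, 9, -9, -16, 4, -7, -18]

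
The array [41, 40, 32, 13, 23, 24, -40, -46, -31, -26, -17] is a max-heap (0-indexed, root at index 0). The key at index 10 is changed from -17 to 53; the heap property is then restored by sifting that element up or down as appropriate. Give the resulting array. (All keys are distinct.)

[53, 41, 32, 13, 40, 24, -40, -46, -31, -26, 23]

set index 10 from -17 to 53 → [41, 40, 32, 13, 23, 24, -40, -46, -31, -26, 53]
53 > parent 23 at index 4, swap → [41, 40, 32, 13, 53, 24, -40, -46, -31, -26, 23]
53 > parent 40 at index 1, swap → [41, 53, 32, 13, 40, 24, -40, -46, -31, -26, 23]
53 > parent 41 at index 0, swap → [53, 41, 32, 13, 40, 24, -40, -46, -31, -26, 23]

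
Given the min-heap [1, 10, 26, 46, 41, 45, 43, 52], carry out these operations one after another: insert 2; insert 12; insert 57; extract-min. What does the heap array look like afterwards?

[2, 10, 26, 46, 12, 45, 43, 52, 57, 41]

insert 2:
  append 2 at index 8 → [1, 10, 26, 46, 41, 45, 43, 52, 2]
  2 < parent 46 at index 3, swap → [1, 10, 26, 2, 41, 45, 43, 52, 46]
  2 < parent 10 at index 1, swap → [1, 2, 26, 10, 41, 45, 43, 52, 46]
insert 12:
  append 12 at index 9 → [1, 2, 26, 10, 41, 45, 43, 52, 46, 12]
  12 < parent 41 at index 4, swap → [1, 2, 26, 10, 12, 45, 43, 52, 46, 41]
insert 57:
  append 57 at index 10 → [1, 2, 26, 10, 12, 45, 43, 52, 46, 41, 57] (no swap needed)
extract-min → returns 1:
  remove root 1; move last element 57 to root → [57, 2, 26, 10, 12, 45, 43, 52, 46, 41]
  57 vs smaller child 2 at index 1, swap → [2, 57, 26, 10, 12, 45, 43, 52, 46, 41]
  57 vs smaller child 10 at index 3, swap → [2, 10, 26, 57, 12, 45, 43, 52, 46, 41]
  57 vs smaller child 46 at index 8, swap → [2, 10, 26, 46, 12, 45, 43, 52, 57, 41]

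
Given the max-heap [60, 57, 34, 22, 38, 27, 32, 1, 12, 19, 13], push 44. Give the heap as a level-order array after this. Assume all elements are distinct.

append 44 at index 11 → [60, 57, 34, 22, 38, 27, 32, 1, 12, 19, 13, 44]
44 > parent 27 at index 5, swap → [60, 57, 34, 22, 38, 44, 32, 1, 12, 19, 13, 27]
44 > parent 34 at index 2, swap → [60, 57, 44, 22, 38, 34, 32, 1, 12, 19, 13, 27]

[60, 57, 44, 22, 38, 34, 32, 1, 12, 19, 13, 27]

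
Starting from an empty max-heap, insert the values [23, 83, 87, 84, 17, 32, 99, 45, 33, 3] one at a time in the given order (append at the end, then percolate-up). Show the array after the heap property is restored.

Insert 23:
  append 23 at index 0 → [23] (no swap needed)
Insert 83:
  append 83 at index 1 → [23, 83]
  83 > parent 23 at index 0, swap → [83, 23]
Insert 87:
  append 87 at index 2 → [83, 23, 87]
  87 > parent 83 at index 0, swap → [87, 23, 83]
Insert 84:
  append 84 at index 3 → [87, 23, 83, 84]
  84 > parent 23 at index 1, swap → [87, 84, 83, 23]
Insert 17:
  append 17 at index 4 → [87, 84, 83, 23, 17] (no swap needed)
Insert 32:
  append 32 at index 5 → [87, 84, 83, 23, 17, 32] (no swap needed)
Insert 99:
  append 99 at index 6 → [87, 84, 83, 23, 17, 32, 99]
  99 > parent 83 at index 2, swap → [87, 84, 99, 23, 17, 32, 83]
  99 > parent 87 at index 0, swap → [99, 84, 87, 23, 17, 32, 83]
Insert 45:
  append 45 at index 7 → [99, 84, 87, 23, 17, 32, 83, 45]
  45 > parent 23 at index 3, swap → [99, 84, 87, 45, 17, 32, 83, 23]
Insert 33:
  append 33 at index 8 → [99, 84, 87, 45, 17, 32, 83, 23, 33] (no swap needed)
Insert 3:
  append 3 at index 9 → [99, 84, 87, 45, 17, 32, 83, 23, 33, 3] (no swap needed)

[99, 84, 87, 45, 17, 32, 83, 23, 33, 3]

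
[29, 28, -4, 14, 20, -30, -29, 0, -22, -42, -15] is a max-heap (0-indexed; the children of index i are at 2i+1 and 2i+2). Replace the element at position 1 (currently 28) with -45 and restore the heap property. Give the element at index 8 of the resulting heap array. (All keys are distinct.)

set index 1 from 28 to -45 → [29, -45, -4, 14, 20, -30, -29, 0, -22, -42, -15]
-45 vs larger child 20 at index 4, swap → [29, 20, -4, 14, -45, -30, -29, 0, -22, -42, -15]
-45 vs larger child -15 at index 10, swap → [29, 20, -4, 14, -15, -30, -29, 0, -22, -42, -45]
resulting array: [29, 20, -4, 14, -15, -30, -29, 0, -22, -42, -45]

-22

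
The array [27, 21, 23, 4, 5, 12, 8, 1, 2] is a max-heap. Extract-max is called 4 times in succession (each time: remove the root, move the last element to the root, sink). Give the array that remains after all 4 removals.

extract-max #1 returns 27:
  remove root 27; move last element 2 to root → [2, 21, 23, 4, 5, 12, 8, 1]
  2 vs larger child 23 at index 2, swap → [23, 21, 2, 4, 5, 12, 8, 1]
  2 vs larger child 12 at index 5, swap → [23, 21, 12, 4, 5, 2, 8, 1]
extract-max #2 returns 23:
  remove root 23; move last element 1 to root → [1, 21, 12, 4, 5, 2, 8]
  1 vs larger child 21 at index 1, swap → [21, 1, 12, 4, 5, 2, 8]
  1 vs larger child 5 at index 4, swap → [21, 5, 12, 4, 1, 2, 8]
extract-max #3 returns 21:
  remove root 21; move last element 8 to root → [8, 5, 12, 4, 1, 2]
  8 vs larger child 12 at index 2, swap → [12, 5, 8, 4, 1, 2]
extract-max #4 returns 12:
  remove root 12; move last element 2 to root → [2, 5, 8, 4, 1]
  2 vs larger child 8 at index 2, swap → [8, 5, 2, 4, 1]

[8, 5, 2, 4, 1]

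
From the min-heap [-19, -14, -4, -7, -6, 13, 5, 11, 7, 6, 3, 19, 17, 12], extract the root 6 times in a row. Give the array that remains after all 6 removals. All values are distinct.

extract-min #1 returns -19:
  remove root -19; move last element 12 to root → [12, -14, -4, -7, -6, 13, 5, 11, 7, 6, 3, 19, 17]
  12 vs smaller child -14 at index 1, swap → [-14, 12, -4, -7, -6, 13, 5, 11, 7, 6, 3, 19, 17]
  12 vs smaller child -7 at index 3, swap → [-14, -7, -4, 12, -6, 13, 5, 11, 7, 6, 3, 19, 17]
  12 vs smaller child 7 at index 8, swap → [-14, -7, -4, 7, -6, 13, 5, 11, 12, 6, 3, 19, 17]
extract-min #2 returns -14:
  remove root -14; move last element 17 to root → [17, -7, -4, 7, -6, 13, 5, 11, 12, 6, 3, 19]
  17 vs smaller child -7 at index 1, swap → [-7, 17, -4, 7, -6, 13, 5, 11, 12, 6, 3, 19]
  17 vs smaller child -6 at index 4, swap → [-7, -6, -4, 7, 17, 13, 5, 11, 12, 6, 3, 19]
  17 vs smaller child 3 at index 10, swap → [-7, -6, -4, 7, 3, 13, 5, 11, 12, 6, 17, 19]
extract-min #3 returns -7:
  remove root -7; move last element 19 to root → [19, -6, -4, 7, 3, 13, 5, 11, 12, 6, 17]
  19 vs smaller child -6 at index 1, swap → [-6, 19, -4, 7, 3, 13, 5, 11, 12, 6, 17]
  19 vs smaller child 3 at index 4, swap → [-6, 3, -4, 7, 19, 13, 5, 11, 12, 6, 17]
  19 vs smaller child 6 at index 9, swap → [-6, 3, -4, 7, 6, 13, 5, 11, 12, 19, 17]
extract-min #4 returns -6:
  remove root -6; move last element 17 to root → [17, 3, -4, 7, 6, 13, 5, 11, 12, 19]
  17 vs smaller child -4 at index 2, swap → [-4, 3, 17, 7, 6, 13, 5, 11, 12, 19]
  17 vs smaller child 5 at index 6, swap → [-4, 3, 5, 7, 6, 13, 17, 11, 12, 19]
extract-min #5 returns -4:
  remove root -4; move last element 19 to root → [19, 3, 5, 7, 6, 13, 17, 11, 12]
  19 vs smaller child 3 at index 1, swap → [3, 19, 5, 7, 6, 13, 17, 11, 12]
  19 vs smaller child 6 at index 4, swap → [3, 6, 5, 7, 19, 13, 17, 11, 12]
extract-min #6 returns 3:
  remove root 3; move last element 12 to root → [12, 6, 5, 7, 19, 13, 17, 11]
  12 vs smaller child 5 at index 2, swap → [5, 6, 12, 7, 19, 13, 17, 11]

[5, 6, 12, 7, 19, 13, 17, 11]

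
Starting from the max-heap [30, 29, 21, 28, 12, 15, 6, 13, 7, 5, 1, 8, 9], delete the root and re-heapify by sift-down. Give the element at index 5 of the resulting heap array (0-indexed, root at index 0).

15

remove root 30; move last element 9 to root → [9, 29, 21, 28, 12, 15, 6, 13, 7, 5, 1, 8]
9 vs larger child 29 at index 1, swap → [29, 9, 21, 28, 12, 15, 6, 13, 7, 5, 1, 8]
9 vs larger child 28 at index 3, swap → [29, 28, 21, 9, 12, 15, 6, 13, 7, 5, 1, 8]
9 vs larger child 13 at index 7, swap → [29, 28, 21, 13, 12, 15, 6, 9, 7, 5, 1, 8]
resulting array: [29, 28, 21, 13, 12, 15, 6, 9, 7, 5, 1, 8]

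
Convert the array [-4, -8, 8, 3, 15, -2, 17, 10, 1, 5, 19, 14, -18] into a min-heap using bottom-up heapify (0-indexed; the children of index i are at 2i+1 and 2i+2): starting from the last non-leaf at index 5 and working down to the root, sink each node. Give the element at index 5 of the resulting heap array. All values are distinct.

-2

sift down from index 5:
  -2 vs smaller child -18 at index 12, swap → [-4, -8, 8, 3, 15, -18, 17, 10, 1, 5, 19, 14, -2]
sift down from index 4:
  15 vs smaller child 5 at index 9, swap → [-4, -8, 8, 3, 5, -18, 17, 10, 1, 15, 19, 14, -2]
sift down from index 3:
  3 vs smaller child 1 at index 8, swap → [-4, -8, 8, 1, 5, -18, 17, 10, 3, 15, 19, 14, -2]
sift down from index 2:
  8 vs smaller child -18 at index 5, swap → [-4, -8, -18, 1, 5, 8, 17, 10, 3, 15, 19, 14, -2]
  8 vs smaller child -2 at index 12, swap → [-4, -8, -18, 1, 5, -2, 17, 10, 3, 15, 19, 14, 8]
sift down from index 1: already satisfies heap property
sift down from index 0:
  -4 vs smaller child -18 at index 2, swap → [-18, -8, -4, 1, 5, -2, 17, 10, 3, 15, 19, 14, 8]
resulting array: [-18, -8, -4, 1, 5, -2, 17, 10, 3, 15, 19, 14, 8]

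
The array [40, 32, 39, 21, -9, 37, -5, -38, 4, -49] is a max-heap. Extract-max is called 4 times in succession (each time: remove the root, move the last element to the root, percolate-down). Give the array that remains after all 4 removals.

[21, -5, 4, -38, -9, -49]

extract-max #1 returns 40:
  remove root 40; move last element -49 to root → [-49, 32, 39, 21, -9, 37, -5, -38, 4]
  -49 vs larger child 39 at index 2, swap → [39, 32, -49, 21, -9, 37, -5, -38, 4]
  -49 vs larger child 37 at index 5, swap → [39, 32, 37, 21, -9, -49, -5, -38, 4]
extract-max #2 returns 39:
  remove root 39; move last element 4 to root → [4, 32, 37, 21, -9, -49, -5, -38]
  4 vs larger child 37 at index 2, swap → [37, 32, 4, 21, -9, -49, -5, -38]
extract-max #3 returns 37:
  remove root 37; move last element -38 to root → [-38, 32, 4, 21, -9, -49, -5]
  -38 vs larger child 32 at index 1, swap → [32, -38, 4, 21, -9, -49, -5]
  -38 vs larger child 21 at index 3, swap → [32, 21, 4, -38, -9, -49, -5]
extract-max #4 returns 32:
  remove root 32; move last element -5 to root → [-5, 21, 4, -38, -9, -49]
  -5 vs larger child 21 at index 1, swap → [21, -5, 4, -38, -9, -49]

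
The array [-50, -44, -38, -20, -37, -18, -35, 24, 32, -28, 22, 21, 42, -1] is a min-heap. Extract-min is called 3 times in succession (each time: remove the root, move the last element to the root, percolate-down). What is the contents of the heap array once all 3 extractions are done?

[-37, -28, -35, -20, -1, -18, 42, 24, 32, 21, 22]

extract-min #1 returns -50:
  remove root -50; move last element -1 to root → [-1, -44, -38, -20, -37, -18, -35, 24, 32, -28, 22, 21, 42]
  -1 vs smaller child -44 at index 1, swap → [-44, -1, -38, -20, -37, -18, -35, 24, 32, -28, 22, 21, 42]
  -1 vs smaller child -37 at index 4, swap → [-44, -37, -38, -20, -1, -18, -35, 24, 32, -28, 22, 21, 42]
  -1 vs smaller child -28 at index 9, swap → [-44, -37, -38, -20, -28, -18, -35, 24, 32, -1, 22, 21, 42]
extract-min #2 returns -44:
  remove root -44; move last element 42 to root → [42, -37, -38, -20, -28, -18, -35, 24, 32, -1, 22, 21]
  42 vs smaller child -38 at index 2, swap → [-38, -37, 42, -20, -28, -18, -35, 24, 32, -1, 22, 21]
  42 vs smaller child -35 at index 6, swap → [-38, -37, -35, -20, -28, -18, 42, 24, 32, -1, 22, 21]
extract-min #3 returns -38:
  remove root -38; move last element 21 to root → [21, -37, -35, -20, -28, -18, 42, 24, 32, -1, 22]
  21 vs smaller child -37 at index 1, swap → [-37, 21, -35, -20, -28, -18, 42, 24, 32, -1, 22]
  21 vs smaller child -28 at index 4, swap → [-37, -28, -35, -20, 21, -18, 42, 24, 32, -1, 22]
  21 vs smaller child -1 at index 9, swap → [-37, -28, -35, -20, -1, -18, 42, 24, 32, 21, 22]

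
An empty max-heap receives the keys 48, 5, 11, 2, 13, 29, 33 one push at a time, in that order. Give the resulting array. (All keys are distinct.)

[48, 13, 33, 2, 5, 11, 29]

Insert 48:
  append 48 at index 0 → [48] (no swap needed)
Insert 5:
  append 5 at index 1 → [48, 5] (no swap needed)
Insert 11:
  append 11 at index 2 → [48, 5, 11] (no swap needed)
Insert 2:
  append 2 at index 3 → [48, 5, 11, 2] (no swap needed)
Insert 13:
  append 13 at index 4 → [48, 5, 11, 2, 13]
  13 > parent 5 at index 1, swap → [48, 13, 11, 2, 5]
Insert 29:
  append 29 at index 5 → [48, 13, 11, 2, 5, 29]
  29 > parent 11 at index 2, swap → [48, 13, 29, 2, 5, 11]
Insert 33:
  append 33 at index 6 → [48, 13, 29, 2, 5, 11, 33]
  33 > parent 29 at index 2, swap → [48, 13, 33, 2, 5, 11, 29]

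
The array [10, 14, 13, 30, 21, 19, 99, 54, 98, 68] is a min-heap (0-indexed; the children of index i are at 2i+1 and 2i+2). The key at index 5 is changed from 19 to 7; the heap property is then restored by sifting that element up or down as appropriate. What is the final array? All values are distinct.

[7, 14, 10, 30, 21, 13, 99, 54, 98, 68]

set index 5 from 19 to 7 → [10, 14, 13, 30, 21, 7, 99, 54, 98, 68]
7 < parent 13 at index 2, swap → [10, 14, 7, 30, 21, 13, 99, 54, 98, 68]
7 < parent 10 at index 0, swap → [7, 14, 10, 30, 21, 13, 99, 54, 98, 68]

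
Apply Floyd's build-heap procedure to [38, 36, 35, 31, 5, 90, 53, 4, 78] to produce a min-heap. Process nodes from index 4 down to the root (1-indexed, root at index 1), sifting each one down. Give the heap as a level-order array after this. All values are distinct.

[4, 5, 35, 31, 38, 90, 53, 36, 78]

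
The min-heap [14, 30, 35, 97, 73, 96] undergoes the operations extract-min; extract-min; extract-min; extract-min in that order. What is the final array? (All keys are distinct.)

[96, 97]

extract-min → returns 14:
  remove root 14; move last element 96 to root → [96, 30, 35, 97, 73]
  96 vs smaller child 30 at index 1, swap → [30, 96, 35, 97, 73]
  96 vs smaller child 73 at index 4, swap → [30, 73, 35, 97, 96]
extract-min → returns 30:
  remove root 30; move last element 96 to root → [96, 73, 35, 97]
  96 vs smaller child 35 at index 2, swap → [35, 73, 96, 97]
extract-min → returns 35:
  remove root 35; move last element 97 to root → [97, 73, 96]
  97 vs smaller child 73 at index 1, swap → [73, 97, 96]
extract-min → returns 73:
  remove root 73; move last element 96 to root → [96, 97] (no swap needed)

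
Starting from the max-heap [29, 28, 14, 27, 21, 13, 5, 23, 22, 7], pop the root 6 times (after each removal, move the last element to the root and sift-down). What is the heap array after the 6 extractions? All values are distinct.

[14, 13, 5, 7]

extract-max #1 returns 29:
  remove root 29; move last element 7 to root → [7, 28, 14, 27, 21, 13, 5, 23, 22]
  7 vs larger child 28 at index 1, swap → [28, 7, 14, 27, 21, 13, 5, 23, 22]
  7 vs larger child 27 at index 3, swap → [28, 27, 14, 7, 21, 13, 5, 23, 22]
  7 vs larger child 23 at index 7, swap → [28, 27, 14, 23, 21, 13, 5, 7, 22]
extract-max #2 returns 28:
  remove root 28; move last element 22 to root → [22, 27, 14, 23, 21, 13, 5, 7]
  22 vs larger child 27 at index 1, swap → [27, 22, 14, 23, 21, 13, 5, 7]
  22 vs larger child 23 at index 3, swap → [27, 23, 14, 22, 21, 13, 5, 7]
extract-max #3 returns 27:
  remove root 27; move last element 7 to root → [7, 23, 14, 22, 21, 13, 5]
  7 vs larger child 23 at index 1, swap → [23, 7, 14, 22, 21, 13, 5]
  7 vs larger child 22 at index 3, swap → [23, 22, 14, 7, 21, 13, 5]
extract-max #4 returns 23:
  remove root 23; move last element 5 to root → [5, 22, 14, 7, 21, 13]
  5 vs larger child 22 at index 1, swap → [22, 5, 14, 7, 21, 13]
  5 vs larger child 21 at index 4, swap → [22, 21, 14, 7, 5, 13]
extract-max #5 returns 22:
  remove root 22; move last element 13 to root → [13, 21, 14, 7, 5]
  13 vs larger child 21 at index 1, swap → [21, 13, 14, 7, 5]
extract-max #6 returns 21:
  remove root 21; move last element 5 to root → [5, 13, 14, 7]
  5 vs larger child 14 at index 2, swap → [14, 13, 5, 7]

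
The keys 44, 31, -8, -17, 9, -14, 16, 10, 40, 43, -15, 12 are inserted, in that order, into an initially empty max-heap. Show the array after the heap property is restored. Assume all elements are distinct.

Insert 44:
  append 44 at index 0 → [44] (no swap needed)
Insert 31:
  append 31 at index 1 → [44, 31] (no swap needed)
Insert -8:
  append -8 at index 2 → [44, 31, -8] (no swap needed)
Insert -17:
  append -17 at index 3 → [44, 31, -8, -17] (no swap needed)
Insert 9:
  append 9 at index 4 → [44, 31, -8, -17, 9] (no swap needed)
Insert -14:
  append -14 at index 5 → [44, 31, -8, -17, 9, -14] (no swap needed)
Insert 16:
  append 16 at index 6 → [44, 31, -8, -17, 9, -14, 16]
  16 > parent -8 at index 2, swap → [44, 31, 16, -17, 9, -14, -8]
Insert 10:
  append 10 at index 7 → [44, 31, 16, -17, 9, -14, -8, 10]
  10 > parent -17 at index 3, swap → [44, 31, 16, 10, 9, -14, -8, -17]
Insert 40:
  append 40 at index 8 → [44, 31, 16, 10, 9, -14, -8, -17, 40]
  40 > parent 10 at index 3, swap → [44, 31, 16, 40, 9, -14, -8, -17, 10]
  40 > parent 31 at index 1, swap → [44, 40, 16, 31, 9, -14, -8, -17, 10]
Insert 43:
  append 43 at index 9 → [44, 40, 16, 31, 9, -14, -8, -17, 10, 43]
  43 > parent 9 at index 4, swap → [44, 40, 16, 31, 43, -14, -8, -17, 10, 9]
  43 > parent 40 at index 1, swap → [44, 43, 16, 31, 40, -14, -8, -17, 10, 9]
Insert -15:
  append -15 at index 10 → [44, 43, 16, 31, 40, -14, -8, -17, 10, 9, -15] (no swap needed)
Insert 12:
  append 12 at index 11 → [44, 43, 16, 31, 40, -14, -8, -17, 10, 9, -15, 12]
  12 > parent -14 at index 5, swap → [44, 43, 16, 31, 40, 12, -8, -17, 10, 9, -15, -14]

[44, 43, 16, 31, 40, 12, -8, -17, 10, 9, -15, -14]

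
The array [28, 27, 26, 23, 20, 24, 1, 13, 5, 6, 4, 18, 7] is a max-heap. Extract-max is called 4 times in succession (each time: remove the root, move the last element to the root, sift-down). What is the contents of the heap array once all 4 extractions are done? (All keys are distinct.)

[23, 20, 18, 13, 6, 4, 1, 7, 5]

extract-max #1 returns 28:
  remove root 28; move last element 7 to root → [7, 27, 26, 23, 20, 24, 1, 13, 5, 6, 4, 18]
  7 vs larger child 27 at index 1, swap → [27, 7, 26, 23, 20, 24, 1, 13, 5, 6, 4, 18]
  7 vs larger child 23 at index 3, swap → [27, 23, 26, 7, 20, 24, 1, 13, 5, 6, 4, 18]
  7 vs larger child 13 at index 7, swap → [27, 23, 26, 13, 20, 24, 1, 7, 5, 6, 4, 18]
extract-max #2 returns 27:
  remove root 27; move last element 18 to root → [18, 23, 26, 13, 20, 24, 1, 7, 5, 6, 4]
  18 vs larger child 26 at index 2, swap → [26, 23, 18, 13, 20, 24, 1, 7, 5, 6, 4]
  18 vs larger child 24 at index 5, swap → [26, 23, 24, 13, 20, 18, 1, 7, 5, 6, 4]
extract-max #3 returns 26:
  remove root 26; move last element 4 to root → [4, 23, 24, 13, 20, 18, 1, 7, 5, 6]
  4 vs larger child 24 at index 2, swap → [24, 23, 4, 13, 20, 18, 1, 7, 5, 6]
  4 vs larger child 18 at index 5, swap → [24, 23, 18, 13, 20, 4, 1, 7, 5, 6]
extract-max #4 returns 24:
  remove root 24; move last element 6 to root → [6, 23, 18, 13, 20, 4, 1, 7, 5]
  6 vs larger child 23 at index 1, swap → [23, 6, 18, 13, 20, 4, 1, 7, 5]
  6 vs larger child 20 at index 4, swap → [23, 20, 18, 13, 6, 4, 1, 7, 5]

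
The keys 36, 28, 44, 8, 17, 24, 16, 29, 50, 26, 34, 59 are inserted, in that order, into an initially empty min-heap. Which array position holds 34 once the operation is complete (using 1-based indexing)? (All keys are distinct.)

11

Insert 36:
  append 36 at index 1 → [36] (no swap needed)
Insert 28:
  append 28 at index 2 → [36, 28]
  28 < parent 36 at index 1, swap → [28, 36]
Insert 44:
  append 44 at index 3 → [28, 36, 44] (no swap needed)
Insert 8:
  append 8 at index 4 → [28, 36, 44, 8]
  8 < parent 36 at index 2, swap → [28, 8, 44, 36]
  8 < parent 28 at index 1, swap → [8, 28, 44, 36]
Insert 17:
  append 17 at index 5 → [8, 28, 44, 36, 17]
  17 < parent 28 at index 2, swap → [8, 17, 44, 36, 28]
Insert 24:
  append 24 at index 6 → [8, 17, 44, 36, 28, 24]
  24 < parent 44 at index 3, swap → [8, 17, 24, 36, 28, 44]
Insert 16:
  append 16 at index 7 → [8, 17, 24, 36, 28, 44, 16]
  16 < parent 24 at index 3, swap → [8, 17, 16, 36, 28, 44, 24]
Insert 29:
  append 29 at index 8 → [8, 17, 16, 36, 28, 44, 24, 29]
  29 < parent 36 at index 4, swap → [8, 17, 16, 29, 28, 44, 24, 36]
Insert 50:
  append 50 at index 9 → [8, 17, 16, 29, 28, 44, 24, 36, 50] (no swap needed)
Insert 26:
  append 26 at index 10 → [8, 17, 16, 29, 28, 44, 24, 36, 50, 26]
  26 < parent 28 at index 5, swap → [8, 17, 16, 29, 26, 44, 24, 36, 50, 28]
Insert 34:
  append 34 at index 11 → [8, 17, 16, 29, 26, 44, 24, 36, 50, 28, 34] (no swap needed)
Insert 59:
  append 59 at index 12 → [8, 17, 16, 29, 26, 44, 24, 36, 50, 28, 34, 59] (no swap needed)
resulting array: [8, 17, 16, 29, 26, 44, 24, 36, 50, 28, 34, 59]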